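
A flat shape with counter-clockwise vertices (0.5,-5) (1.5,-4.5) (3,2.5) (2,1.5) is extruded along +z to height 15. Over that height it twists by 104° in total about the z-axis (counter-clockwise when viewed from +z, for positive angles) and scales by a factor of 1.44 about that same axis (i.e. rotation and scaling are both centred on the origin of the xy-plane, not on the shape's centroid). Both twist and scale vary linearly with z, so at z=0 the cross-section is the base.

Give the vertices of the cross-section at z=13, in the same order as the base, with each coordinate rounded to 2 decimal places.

t = z/height = 13/15 = 0.866667
s = 1 + (scale-1)·z/height = 1 + (1.44-1)·13/15 = 1.381333
θ = twist·z/height = 104°·13/15 = 90.1333° = 1.573123 rad
cos θ = -0.002327, sin θ = 0.999997 (intermediates below are computed at full precision and shown rounded to 5 d.p.)
v1: (0.5,-5) → rotate → (4.99882,0.51163) → ×s → (6.90504,0.70674) → (6.91,0.71)
v2: (1.5,-4.5) → rotate → (4.49650,1.51047) → ×s → (6.21116,2.08646) → (6.21,2.09)
v3: (3,2.5) → rotate → (-2.50697,2.99417) → ×s → (-3.46297,4.13595) → (-3.46,4.14)
v4: (2,1.5) → rotate → (-1.50465,1.99650) → ×s → (-2.07842,2.75784) → (-2.08,2.76)

Cross-section at z=13: (6.91,0.71) (6.21,2.09) (-3.46,4.14) (-2.08,2.76)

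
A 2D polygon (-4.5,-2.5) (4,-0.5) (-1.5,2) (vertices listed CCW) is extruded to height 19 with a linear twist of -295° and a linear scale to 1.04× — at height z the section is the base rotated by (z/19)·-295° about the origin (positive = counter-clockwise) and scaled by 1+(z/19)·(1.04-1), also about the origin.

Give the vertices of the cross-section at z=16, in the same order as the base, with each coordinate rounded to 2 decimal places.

Cross-section at z=16: (4.11,-3.38) (-1.04,4.04) (-1.35,-2.20)

t = z/height = 16/19 = 0.842105
s = 1 + (scale-1)·z/height = 1 + (1.04-1)·16/19 = 1.033684
θ = twist·z/height = -295°·16/19 = -248.4211° = -4.335765 rad
cos θ = -0.367783, sin θ = 0.929912 (intermediates below are computed at full precision and shown rounded to 5 d.p.)
v1: (-4.5,-2.5) → rotate → (3.97980,-3.26515) → ×s → (4.11386,-3.37513) → (4.11,-3.38)
v2: (4,-0.5) → rotate → (-1.00618,3.90354) → ×s → (-1.04007,4.03503) → (-1.04,4.04)
v3: (-1.5,2) → rotate → (-1.30815,-2.13043) → ×s → (-1.35221,-2.20220) → (-1.35,-2.20)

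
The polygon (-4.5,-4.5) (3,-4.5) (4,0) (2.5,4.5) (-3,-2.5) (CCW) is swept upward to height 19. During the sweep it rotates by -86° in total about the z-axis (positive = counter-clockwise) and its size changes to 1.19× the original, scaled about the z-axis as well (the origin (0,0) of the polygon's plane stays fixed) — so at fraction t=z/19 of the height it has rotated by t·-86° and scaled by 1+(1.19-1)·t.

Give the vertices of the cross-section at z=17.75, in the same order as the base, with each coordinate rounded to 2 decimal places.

Cross-section at z=17.75: (-6.11,4.33) (-4.63,-4.37) (0.79,-4.64) (5.72,-2.01) (-3.49,2.99)

t = z/height = 17.75/19 = 0.934211
s = 1 + (scale-1)·z/height = 1 + (1.19-1)·17.75/19 = 1.177500
θ = twist·z/height = -86°·17.75/19 = -80.3421° = -1.402234 rad
cos θ = 0.167765, sin θ = -0.985827 (intermediates below are computed at full precision and shown rounded to 5 d.p.)
v1: (-4.5,-4.5) → rotate → (-5.19116,3.68128) → ×s → (-6.11260,4.33471) → (-6.11,4.33)
v2: (3,-4.5) → rotate → (-3.93293,-3.71242) → ×s → (-4.63102,-4.37138) → (-4.63,-4.37)
v3: (4,0) → rotate → (0.67106,-3.94331) → ×s → (0.79017,-4.64325) → (0.79,-4.64)
v4: (2.5,4.5) → rotate → (4.85563,-1.70963) → ×s → (5.71751,-2.01308) → (5.72,-2.01)
v5: (-3,-2.5) → rotate → (-2.96786,2.53807) → ×s → (-3.49466,2.98858) → (-3.49,2.99)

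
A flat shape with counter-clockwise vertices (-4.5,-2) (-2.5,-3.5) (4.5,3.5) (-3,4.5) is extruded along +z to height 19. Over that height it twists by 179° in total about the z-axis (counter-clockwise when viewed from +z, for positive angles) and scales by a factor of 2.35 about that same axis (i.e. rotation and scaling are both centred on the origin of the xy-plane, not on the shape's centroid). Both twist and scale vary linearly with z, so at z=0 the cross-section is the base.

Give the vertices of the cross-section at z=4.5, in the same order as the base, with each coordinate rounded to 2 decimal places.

Cross-section at z=4.5: (-2.61,-5.95) (0.68,-5.64) (1.27,7.42) (-6.93,1.72)

t = z/height = 4.5/19 = 0.236842
s = 1 + (scale-1)·z/height = 1 + (2.35-1)·4.5/19 = 1.319737
θ = twist·z/height = 179°·4.5/19 = 42.3947° = 0.739928 rad
cos θ = 0.738517, sin θ = 0.674235 (intermediates below are computed at full precision and shown rounded to 5 d.p.)
v1: (-4.5,-2) → rotate → (-1.97486,-4.51109) → ×s → (-2.60629,-5.95345) → (-2.61,-5.95)
v2: (-2.5,-3.5) → rotate → (0.51353,-4.27040) → ×s → (0.67772,-5.63580) → (0.68,-5.64)
v3: (4.5,3.5) → rotate → (0.96351,5.61887) → ×s → (1.27158,7.41542) → (1.27,7.42)
v4: (-3,4.5) → rotate → (-5.24961,1.30062) → ×s → (-6.92810,1.71648) → (-6.93,1.72)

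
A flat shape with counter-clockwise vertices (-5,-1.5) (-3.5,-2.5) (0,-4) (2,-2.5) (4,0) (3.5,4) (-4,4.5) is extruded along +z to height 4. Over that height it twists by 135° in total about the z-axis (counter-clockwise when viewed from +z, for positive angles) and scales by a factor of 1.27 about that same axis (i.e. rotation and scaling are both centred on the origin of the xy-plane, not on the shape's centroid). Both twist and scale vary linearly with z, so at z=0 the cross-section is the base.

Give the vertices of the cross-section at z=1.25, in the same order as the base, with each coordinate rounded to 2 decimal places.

Cross-section at z=1.25: (-2.93,-4.85) (-0.99,-4.56) (2.91,-3.21) (3.43,-0.55) (3.21,2.91) (-0.10,5.76) (-6.49,0.70)

t = z/height = 1.25/4 = 0.3125
s = 1 + (scale-1)·z/height = 1 + (1.27-1)·1.25/4 = 1.084375
θ = twist·z/height = 135°·1.25/4 = 42.1875° = 0.736311 rad
cos θ = 0.740951, sin θ = 0.671559 (intermediates below are computed at full precision and shown rounded to 5 d.p.)
v1: (-5,-1.5) → rotate → (-2.69742,-4.46922) → ×s → (-2.92501,-4.84631) → (-2.93,-4.85)
v2: (-3.5,-2.5) → rotate → (-0.91443,-4.20283) → ×s → (-0.99159,-4.55745) → (-0.99,-4.56)
v3: (0,-4) → rotate → (2.68624,-2.96380) → ×s → (2.91289,-3.21388) → (2.91,-3.21)
v4: (2,-2.5) → rotate → (3.16080,-0.50926) → ×s → (3.42749,-0.55223) → (3.43,-0.55)
v5: (4,0) → rotate → (2.96380,2.68624) → ×s → (3.21388,2.91289) → (3.21,2.91)
v6: (3.5,4) → rotate → (-0.09291,5.31426) → ×s → (-0.10075,5.76265) → (-0.10,5.76)
v7: (-4,4.5) → rotate → (-5.98582,0.64804) → ×s → (-6.49087,0.70272) → (-6.49,0.70)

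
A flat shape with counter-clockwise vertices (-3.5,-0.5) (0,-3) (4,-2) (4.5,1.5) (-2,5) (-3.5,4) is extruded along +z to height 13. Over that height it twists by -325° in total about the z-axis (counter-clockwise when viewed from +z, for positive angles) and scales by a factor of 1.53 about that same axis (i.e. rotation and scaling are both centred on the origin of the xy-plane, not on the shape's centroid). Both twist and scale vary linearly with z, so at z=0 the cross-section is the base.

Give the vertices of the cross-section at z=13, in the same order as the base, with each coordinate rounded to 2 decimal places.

t = z/height = 13/13 = 1
s = 1 + (scale-1)·z/height = 1 + (1.53-1)·13/13 = 1.530000
θ = twist·z/height = -325°·13/13 = -325.0000° = -5.672320 rad
cos θ = 0.819152, sin θ = 0.573576 (intermediates below are computed at full precision and shown rounded to 5 d.p.)
v1: (-3.5,-0.5) → rotate → (-2.58024,-2.41709) → ×s → (-3.94777,-3.69815) → (-3.95,-3.70)
v2: (0,-3) → rotate → (1.72073,-2.45746) → ×s → (2.63272,-3.75991) → (2.63,-3.76)
v3: (4,-2) → rotate → (4.42376,0.65600) → ×s → (6.76835,1.00368) → (6.77,1.00)
v4: (4.5,1.5) → rotate → (2.82582,3.80982) → ×s → (4.32350,5.82903) → (4.32,5.83)
v5: (-2,5) → rotate → (-4.50619,2.94861) → ×s → (-6.89446,4.51137) → (-6.89,4.51)
v6: (-3.5,4) → rotate → (-5.16134,1.26909) → ×s → (-7.89685,1.94171) → (-7.90,1.94)

Cross-section at z=13: (-3.95,-3.70) (2.63,-3.76) (6.77,1.00) (4.32,5.83) (-6.89,4.51) (-7.90,1.94)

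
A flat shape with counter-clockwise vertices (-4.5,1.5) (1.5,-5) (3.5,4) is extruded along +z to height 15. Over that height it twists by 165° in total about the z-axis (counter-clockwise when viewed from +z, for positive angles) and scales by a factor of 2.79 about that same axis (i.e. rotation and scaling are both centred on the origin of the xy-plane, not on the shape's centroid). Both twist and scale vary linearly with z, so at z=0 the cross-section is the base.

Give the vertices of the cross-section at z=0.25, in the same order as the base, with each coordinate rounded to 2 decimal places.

t = z/height = 0.25/15 = 0.0166667
s = 1 + (scale-1)·z/height = 1 + (2.79-1)·0.25/15 = 1.029833
θ = twist·z/height = 165°·0.25/15 = 2.7500° = 0.047997 rad
cos θ = 0.998848, sin θ = 0.047978 (intermediates below are computed at full precision and shown rounded to 5 d.p.)
v1: (-4.5,1.5) → rotate → (-4.56678,1.28237) → ×s → (-4.70303,1.32063) → (-4.70,1.32)
v2: (1.5,-5) → rotate → (1.73816,-4.92227) → ×s → (1.79002,-5.06912) → (1.79,-5.07)
v3: (3.5,4) → rotate → (3.30406,4.16332) → ×s → (3.40263,4.28752) → (3.40,4.29)

Cross-section at z=0.25: (-4.70,1.32) (1.79,-5.07) (3.40,4.29)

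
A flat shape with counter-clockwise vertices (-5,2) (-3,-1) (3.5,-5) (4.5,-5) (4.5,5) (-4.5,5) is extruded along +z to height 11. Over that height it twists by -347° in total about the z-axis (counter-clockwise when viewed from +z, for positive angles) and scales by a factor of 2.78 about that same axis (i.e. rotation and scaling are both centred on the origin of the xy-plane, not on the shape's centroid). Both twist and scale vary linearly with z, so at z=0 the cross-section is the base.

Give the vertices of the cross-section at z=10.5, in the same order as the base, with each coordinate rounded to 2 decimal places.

t = z/height = 10.5/11 = 0.954545
s = 1 + (scale-1)·z/height = 1 + (2.78-1)·10.5/11 = 2.699091
θ = twist·z/height = -347°·10.5/11 = -331.2273° = -5.781006 rad
cos θ = 0.876536, sin θ = 0.481336 (intermediates below are computed at full precision and shown rounded to 5 d.p.)
v1: (-5,2) → rotate → (-5.34535,-0.65361) → ×s → (-14.42759,-1.76415) → (-14.43,-1.76)
v2: (-3,-1) → rotate → (-2.14827,-2.32055) → ×s → (-5.79838,-6.26336) → (-5.80,-6.26)
v3: (3.5,-5) → rotate → (5.47456,-2.69800) → ×s → (14.77633,-7.28215) → (14.78,-7.28)
v4: (4.5,-5) → rotate → (6.35109,-2.21667) → ×s → (17.14218,-5.98298) → (17.14,-5.98)
v5: (4.5,5) → rotate → (1.53773,6.54869) → ×s → (4.15047,17.67552) → (4.15,17.68)
v6: (-4.5,5) → rotate → (-6.35109,2.21667) → ×s → (-17.14218,5.98298) → (-17.14,5.98)

Cross-section at z=10.5: (-14.43,-1.76) (-5.80,-6.26) (14.78,-7.28) (17.14,-5.98) (4.15,17.68) (-17.14,5.98)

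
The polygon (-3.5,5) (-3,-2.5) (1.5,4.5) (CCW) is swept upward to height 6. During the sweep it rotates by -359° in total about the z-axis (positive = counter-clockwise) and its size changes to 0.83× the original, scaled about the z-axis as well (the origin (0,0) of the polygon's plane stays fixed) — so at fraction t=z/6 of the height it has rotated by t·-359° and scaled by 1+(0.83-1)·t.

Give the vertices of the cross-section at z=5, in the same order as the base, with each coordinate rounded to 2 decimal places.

Cross-section at z=5: (-5.21,-0.53) (0.62,-3.29) (-2.75,3.01)

t = z/height = 5/6 = 0.833333
s = 1 + (scale-1)·z/height = 1 + (0.83-1)·5/6 = 0.858333
θ = twist·z/height = -359°·5/6 = -299.1667° = -5.221443 rad
cos θ = 0.487352, sin θ = 0.873206 (intermediates below are computed at full precision and shown rounded to 5 d.p.)
v1: (-3.5,5) → rotate → (-6.07176,-0.61946) → ×s → (-5.21159,-0.53170) → (-5.21,-0.53)
v2: (-3,-2.5) → rotate → (0.72096,-3.83800) → ×s → (0.61882,-3.29428) → (0.62,-3.29)
v3: (1.5,4.5) → rotate → (-3.19840,3.50289) → ×s → (-2.74529,3.00665) → (-2.75,3.01)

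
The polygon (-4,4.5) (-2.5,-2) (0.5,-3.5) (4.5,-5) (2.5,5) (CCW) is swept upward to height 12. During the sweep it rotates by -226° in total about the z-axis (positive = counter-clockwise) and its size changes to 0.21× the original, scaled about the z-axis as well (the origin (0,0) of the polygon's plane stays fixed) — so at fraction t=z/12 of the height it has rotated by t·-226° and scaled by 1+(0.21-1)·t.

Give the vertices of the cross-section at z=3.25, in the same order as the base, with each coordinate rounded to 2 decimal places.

Cross-section at z=3.25: (1.59,4.46) (-2.32,0.97) (-2.22,-1.67) (-1.74,-4.99) (4.39,0.17)

t = z/height = 3.25/12 = 0.270833
s = 1 + (scale-1)·z/height = 1 + (0.21-1)·3.25/12 = 0.786042
θ = twist·z/height = -226°·3.25/12 = -61.2083° = -1.068287 rad
cos θ = 0.481626, sin θ = -0.876377 (intermediates below are computed at full precision and shown rounded to 5 d.p.)
v1: (-4,4.5) → rotate → (2.01719,5.67282) → ×s → (1.58560,4.45908) → (1.59,4.46)
v2: (-2.5,-2) → rotate → (-2.95682,1.22769) → ×s → (-2.32418,0.96502) → (-2.32,0.97)
v3: (0.5,-3.5) → rotate → (-2.82651,-2.12388) → ×s → (-2.22175,-1.66946) → (-2.22,-1.67)
v4: (4.5,-5) → rotate → (-2.21457,-6.35183) → ×s → (-1.74074,-4.99280) → (-1.74,-4.99)
v5: (2.5,5) → rotate → (5.58595,0.21719) → ×s → (4.39079,0.17072) → (4.39,0.17)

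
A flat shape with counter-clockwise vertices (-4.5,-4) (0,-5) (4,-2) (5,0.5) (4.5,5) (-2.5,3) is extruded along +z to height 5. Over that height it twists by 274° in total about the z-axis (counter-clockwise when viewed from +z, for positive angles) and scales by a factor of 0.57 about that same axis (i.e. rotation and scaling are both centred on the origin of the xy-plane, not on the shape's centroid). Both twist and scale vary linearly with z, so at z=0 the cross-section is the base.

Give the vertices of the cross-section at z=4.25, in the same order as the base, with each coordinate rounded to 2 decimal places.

Cross-section at z=4.25: (-0.30,3.81) (-2.53,1.91) (-2.54,-1.26) (-1.66,-2.72) (0.81,-4.19) (2.48,0.12)

t = z/height = 4.25/5 = 0.85
s = 1 + (scale-1)·z/height = 1 + (0.57-1)·4.25/5 = 0.634500
θ = twist·z/height = 274°·4.25/5 = 232.9000° = 4.064872 rad
cos θ = -0.603208, sin θ = -0.797584 (intermediates below are computed at full precision and shown rounded to 5 d.p.)
v1: (-4.5,-4) → rotate → (-0.47590,6.00196) → ×s → (-0.30196,3.80824) → (-0.30,3.81)
v2: (0,-5) → rotate → (-3.98792,3.01604) → ×s → (-2.53034,1.91368) → (-2.53,1.91)
v3: (4,-2) → rotate → (-4.00800,-1.98392) → ×s → (-2.54308,-1.25880) → (-2.54,-1.26)
v4: (5,0.5) → rotate → (-2.61725,-4.28952) → ×s → (-1.66064,-2.72170) → (-1.66,-2.72)
v5: (4.5,5) → rotate → (1.27348,-6.60517) → ×s → (0.80803,-4.19098) → (0.81,-4.19)
v6: (-2.5,3) → rotate → (3.90077,0.18434) → ×s → (2.47504,0.11696) → (2.48,0.12)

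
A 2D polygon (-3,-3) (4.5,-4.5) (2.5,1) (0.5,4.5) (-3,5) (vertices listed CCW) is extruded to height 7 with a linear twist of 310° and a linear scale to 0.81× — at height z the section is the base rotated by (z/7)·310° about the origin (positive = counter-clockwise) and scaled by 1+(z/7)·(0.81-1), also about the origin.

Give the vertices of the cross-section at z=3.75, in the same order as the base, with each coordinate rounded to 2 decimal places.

t = z/height = 3.75/7 = 0.535714
s = 1 + (scale-1)·z/height = 1 + (0.81-1)·3.75/7 = 0.898214
θ = twist·z/height = 310°·3.75/7 = 166.0714° = 2.898493 rad
cos θ = -0.970597, sin θ = 0.240712 (intermediates below are computed at full precision and shown rounded to 5 d.p.)
v1: (-3,-3) → rotate → (3.63393,2.18965) → ×s → (3.26404,1.96678) → (3.26,1.97)
v2: (4.5,-4.5) → rotate → (-3.28448,5.45089) → ×s → (-2.95017,4.89607) → (-2.95,4.90)
v3: (2.5,1) → rotate → (-2.66720,-0.36882) → ×s → (-2.39572,-0.33128) → (-2.40,-0.33)
v4: (0.5,4.5) → rotate → (-1.56850,-4.24733) → ×s → (-1.40885,-3.81501) → (-1.41,-3.82)
v5: (-3,5) → rotate → (1.70823,-5.57512) → ×s → (1.53436,-5.00765) → (1.53,-5.01)

Cross-section at z=3.75: (3.26,1.97) (-2.95,4.90) (-2.40,-0.33) (-1.41,-3.82) (1.53,-5.01)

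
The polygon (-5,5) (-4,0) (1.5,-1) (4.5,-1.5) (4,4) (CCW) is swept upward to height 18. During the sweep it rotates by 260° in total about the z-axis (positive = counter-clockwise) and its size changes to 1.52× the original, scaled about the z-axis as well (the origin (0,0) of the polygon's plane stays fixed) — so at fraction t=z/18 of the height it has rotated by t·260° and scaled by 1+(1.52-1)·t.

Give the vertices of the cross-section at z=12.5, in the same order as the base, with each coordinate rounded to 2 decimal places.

Cross-section at z=12.5: (6.87,-6.74) (5.44,0.05) (-2.05,1.34) (-6.14,1.98) (-5.39,-5.50)

t = z/height = 12.5/18 = 0.694444
s = 1 + (scale-1)·z/height = 1 + (1.52-1)·12.5/18 = 1.361111
θ = twist·z/height = 260°·12.5/18 = 180.5556° = 3.151289 rad
cos θ = -0.999953, sin θ = -0.009696 (intermediates below are computed at full precision and shown rounded to 5 d.p.)
v1: (-5,5) → rotate → (5.04825,-4.95128) → ×s → (6.87122,-6.73925) → (6.87,-6.74)
v2: (-4,0) → rotate → (3.99981,0.03878) → ×s → (5.44419,0.05279) → (5.44,0.05)
v3: (1.5,-1) → rotate → (-1.50963,0.98541) → ×s → (-2.05477,1.34125) → (-2.05,1.34)
v4: (4.5,-1.5) → rotate → (-4.51433,1.45630) → ×s → (-6.14451,1.98218) → (-6.14,1.98)
v5: (4,4) → rotate → (-3.96103,-4.03860) → ×s → (-5.39140,-5.49698) → (-5.39,-5.50)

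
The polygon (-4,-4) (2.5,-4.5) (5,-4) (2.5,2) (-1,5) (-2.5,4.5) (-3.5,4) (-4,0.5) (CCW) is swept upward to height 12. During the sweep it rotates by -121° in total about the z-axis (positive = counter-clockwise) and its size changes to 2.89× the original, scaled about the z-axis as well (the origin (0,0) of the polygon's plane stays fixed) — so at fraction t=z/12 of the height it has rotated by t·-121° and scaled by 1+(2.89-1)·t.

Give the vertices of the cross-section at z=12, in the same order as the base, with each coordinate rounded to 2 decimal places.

t = z/height = 12/12 = 1
s = 1 + (scale-1)·z/height = 1 + (2.89-1)·12/12 = 2.890000
θ = twist·z/height = -121°·12/12 = -121.0000° = -2.111848 rad
cos θ = -0.515038, sin θ = -0.857167 (intermediates below are computed at full precision and shown rounded to 5 d.p.)
v1: (-4,-4) → rotate → (-1.36852,5.48882) → ×s → (-3.95501,15.86269) → (-3.96,15.86)
v2: (2.5,-4.5) → rotate → (-5.14485,0.17475) → ×s → (-14.86861,0.50504) → (-14.87,0.51)
v3: (5,-4) → rotate → (-6.00386,-2.22568) → ×s → (-17.35115,-6.43223) → (-17.35,-6.43)
v4: (2.5,2) → rotate → (0.42674,-3.17299) → ×s → (1.23328,-9.16995) → (1.23,-9.17)
v5: (-1,5) → rotate → (4.80087,-1.71802) → ×s → (13.87453,-4.96509) → (13.87,-4.97)
v6: (-2.5,4.5) → rotate → (5.14485,-0.17475) → ×s → (14.86861,-0.50504) → (14.87,-0.51)
v7: (-3.5,4) → rotate → (5.23130,0.93993) → ×s → (15.11846,2.71641) → (15.12,2.72)
v8: (-4,0.5) → rotate → (2.48874,3.17115) → ×s → (7.19245,9.16462) → (7.19,9.16)

Cross-section at z=12: (-3.96,15.86) (-14.87,0.51) (-17.35,-6.43) (1.23,-9.17) (13.87,-4.97) (14.87,-0.51) (15.12,2.72) (7.19,9.16)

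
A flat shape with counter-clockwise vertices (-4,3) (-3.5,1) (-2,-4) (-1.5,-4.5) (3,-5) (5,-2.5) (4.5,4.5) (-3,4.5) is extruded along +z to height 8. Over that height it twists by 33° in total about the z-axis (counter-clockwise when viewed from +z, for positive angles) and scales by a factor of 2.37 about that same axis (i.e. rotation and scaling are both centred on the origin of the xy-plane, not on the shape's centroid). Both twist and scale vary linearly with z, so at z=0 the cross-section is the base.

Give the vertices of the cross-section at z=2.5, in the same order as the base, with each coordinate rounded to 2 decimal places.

t = z/height = 2.5/8 = 0.3125
s = 1 + (scale-1)·z/height = 1 + (2.37-1)·2.5/8 = 1.428125
θ = twist·z/height = 33°·2.5/8 = 10.3125° = 0.179987 rad
cos θ = 0.983846, sin θ = 0.179017 (intermediates below are computed at full precision and shown rounded to 5 d.p.)
v1: (-4,3) → rotate → (-4.47243,2.23547) → ×s → (-6.38720,3.19253) → (-6.39,3.19)
v2: (-3.5,1) → rotate → (-3.62248,0.35729) → ×s → (-5.17335,0.51025) → (-5.17,0.51)
v3: (-2,-4) → rotate → (-1.25162,-4.29342) → ×s → (-1.78748,-6.13154) → (-1.79,-6.13)
v4: (-1.5,-4.5) → rotate → (-0.67019,-4.69583) → ×s → (-0.95712,-6.70624) → (-0.96,-6.71)
v5: (3,-5) → rotate → (3.84662,-4.38218) → ×s → (5.49346,-6.25830) → (5.49,-6.26)
v6: (5,-2.5) → rotate → (5.36677,-1.56453) → ×s → (7.66442,-2.23435) → (7.66,-2.23)
v7: (4.5,4.5) → rotate → (3.62173,5.23288) → ×s → (5.17228,7.47321) → (5.17,7.47)
v8: (-3,4.5) → rotate → (-3.75711,3.89026) → ×s → (-5.36563,5.55577) → (-5.37,5.56)

Cross-section at z=2.5: (-6.39,3.19) (-5.17,0.51) (-1.79,-6.13) (-0.96,-6.71) (5.49,-6.26) (7.66,-2.23) (5.17,7.47) (-5.37,5.56)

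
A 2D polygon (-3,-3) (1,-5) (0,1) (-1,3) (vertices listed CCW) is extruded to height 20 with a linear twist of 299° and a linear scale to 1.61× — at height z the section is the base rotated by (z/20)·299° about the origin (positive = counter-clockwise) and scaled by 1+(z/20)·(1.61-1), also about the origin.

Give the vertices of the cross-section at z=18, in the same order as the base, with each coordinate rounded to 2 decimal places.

t = z/height = 18/20 = 0.9
s = 1 + (scale-1)·z/height = 1 + (1.61-1)·18/20 = 1.549000
θ = twist·z/height = 299°·18/20 = 269.1000° = 4.696681 rad
cos θ = -0.015707, sin θ = -0.999877 (intermediates below are computed at full precision and shown rounded to 5 d.p.)
v1: (-3,-3) → rotate → (-2.95251,3.04675) → ×s → (-4.57343,4.71942) → (-4.57,4.72)
v2: (1,-5) → rotate → (-5.01509,-0.92134) → ×s → (-7.76838,-1.42716) → (-7.77,-1.43)
v3: (0,1) → rotate → (0.99988,-0.01571) → ×s → (1.54881,-0.02433) → (1.55,-0.02)
v4: (-1,3) → rotate → (3.01534,0.95275) → ×s → (4.67076,1.47582) → (4.67,1.48)

Cross-section at z=18: (-4.57,4.72) (-7.77,-1.43) (1.55,-0.02) (4.67,1.48)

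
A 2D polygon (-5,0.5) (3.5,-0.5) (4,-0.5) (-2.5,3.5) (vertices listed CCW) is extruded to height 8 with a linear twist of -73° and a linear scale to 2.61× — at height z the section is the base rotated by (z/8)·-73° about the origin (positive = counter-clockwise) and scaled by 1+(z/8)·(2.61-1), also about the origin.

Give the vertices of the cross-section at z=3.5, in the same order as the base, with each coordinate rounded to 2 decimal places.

Cross-section at z=3.5: (-6.78,5.23) (4.61,-3.88) (5.33,-4.33) (-0.46,7.32)

t = z/height = 3.5/8 = 0.4375
s = 1 + (scale-1)·z/height = 1 + (2.61-1)·3.5/8 = 1.704375
θ = twist·z/height = -73°·3.5/8 = -31.9375° = -0.557415 rad
cos θ = 0.848626, sin θ = -0.528994 (intermediates below are computed at full precision and shown rounded to 5 d.p.)
v1: (-5,0.5) → rotate → (-3.97863,3.06928) → ×s → (-6.78108,5.23121) → (-6.78,5.23)
v2: (3.5,-0.5) → rotate → (2.70569,-2.27579) → ×s → (4.61152,-3.87880) → (4.61,-3.88)
v3: (4,-0.5) → rotate → (3.13001,-2.54029) → ×s → (5.33470,-4.32960) → (5.33,-4.33)
v4: (-2.5,3.5) → rotate → (-0.27009,4.29267) → ×s → (-0.46033,7.31633) → (-0.46,7.32)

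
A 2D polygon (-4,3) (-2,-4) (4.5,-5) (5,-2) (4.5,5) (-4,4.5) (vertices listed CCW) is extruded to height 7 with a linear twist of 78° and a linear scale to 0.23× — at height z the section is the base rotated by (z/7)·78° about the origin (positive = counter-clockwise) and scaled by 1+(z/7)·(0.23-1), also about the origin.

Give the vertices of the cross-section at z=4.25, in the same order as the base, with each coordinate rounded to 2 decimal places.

Cross-section at z=4.25: (-2.62,-0.48) (0.85,-2.23) (3.58,-0.04) (2.59,1.24) (-0.34,3.57) (-3.21,0.06)

t = z/height = 4.25/7 = 0.607143
s = 1 + (scale-1)·z/height = 1 + (0.23-1)·4.25/7 = 0.532500
θ = twist·z/height = 78°·4.25/7 = 47.3571° = 0.826538 rad
cos θ = 0.677426, sin θ = 0.735591 (intermediates below are computed at full precision and shown rounded to 5 d.p.)
v1: (-4,3) → rotate → (-4.91648,-0.91008) → ×s → (-2.61802,-0.48462) → (-2.62,-0.48)
v2: (-2,-4) → rotate → (1.58751,-4.18089) → ×s → (0.84535,-2.22632) → (0.85,-2.23)
v3: (4.5,-5) → rotate → (6.72637,-0.07697) → ×s → (3.58179,-0.04099) → (3.58,-0.04)
v4: (5,-2) → rotate → (4.85831,2.32310) → ×s → (2.58705,1.23705) → (2.59,1.24)
v5: (4.5,5) → rotate → (-0.62953,6.69729) → ×s → (-0.33523,3.56631) → (-0.34,3.57)
v6: (-4,4.5) → rotate → (-6.01986,0.10606) → ×s → (-3.20558,0.05648) → (-3.21,0.06)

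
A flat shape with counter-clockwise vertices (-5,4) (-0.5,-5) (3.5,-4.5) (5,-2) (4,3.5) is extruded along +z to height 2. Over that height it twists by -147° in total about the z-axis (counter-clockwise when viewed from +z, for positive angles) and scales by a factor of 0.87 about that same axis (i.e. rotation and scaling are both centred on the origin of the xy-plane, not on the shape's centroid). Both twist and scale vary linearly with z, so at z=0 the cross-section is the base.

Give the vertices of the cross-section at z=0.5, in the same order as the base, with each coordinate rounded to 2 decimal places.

Cross-section at z=0.5: (-1.56,6.00) (-3.28,-3.59) (0.11,-5.51) (2.72,-4.44) (5.13,0.40)

t = z/height = 0.5/2 = 0.25
s = 1 + (scale-1)·z/height = 1 + (0.87-1)·0.5/2 = 0.967500
θ = twist·z/height = -147°·0.5/2 = -36.7500° = -0.641409 rad
cos θ = 0.801254, sin θ = -0.598325 (intermediates below are computed at full precision and shown rounded to 5 d.p.)
v1: (-5,4) → rotate → (-1.61297,6.19664) → ×s → (-1.56055,5.99525) → (-1.56,6.00)
v2: (-0.5,-5) → rotate → (-3.39225,-3.70711) → ×s → (-3.28200,-3.58663) → (-3.28,-3.59)
v3: (3.5,-4.5) → rotate → (0.11193,-5.69978) → ×s → (0.10829,-5.51454) → (0.11,-5.51)
v4: (5,-2) → rotate → (2.80962,-4.59413) → ×s → (2.71831,-4.44482) → (2.72,-4.44)
v5: (4,3.5) → rotate → (5.29915,0.41109) → ×s → (5.12693,0.39773) → (5.13,0.40)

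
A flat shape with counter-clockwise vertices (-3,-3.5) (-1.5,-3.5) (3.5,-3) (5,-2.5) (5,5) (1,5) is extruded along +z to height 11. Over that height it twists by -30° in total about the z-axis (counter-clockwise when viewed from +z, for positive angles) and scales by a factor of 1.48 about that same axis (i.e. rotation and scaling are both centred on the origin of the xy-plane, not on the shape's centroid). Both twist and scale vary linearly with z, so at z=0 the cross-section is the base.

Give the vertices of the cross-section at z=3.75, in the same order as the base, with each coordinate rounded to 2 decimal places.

t = z/height = 3.75/11 = 0.340909
s = 1 + (scale-1)·z/height = 1 + (1.48-1)·3.75/11 = 1.163636
θ = twist·z/height = -30°·3.75/11 = -10.2273° = -0.178500 rad
cos θ = 0.984111, sin θ = -0.177553 (intermediates below are computed at full precision and shown rounded to 5 d.p.)
v1: (-3,-3.5) → rotate → (-3.57377,-2.91173) → ×s → (-4.15857,-3.38819) → (-4.16,-3.39)
v2: (-1.5,-3.5) → rotate → (-2.09760,-3.17806) → ×s → (-2.44085,-3.69811) → (-2.44,-3.70)
v3: (3.5,-3) → rotate → (2.91173,-3.57377) → ×s → (3.38819,-4.15857) → (3.39,-4.16)
v4: (5,-2.5) → rotate → (4.47667,-3.34804) → ×s → (5.20922,-3.89591) → (5.21,-3.90)
v5: (5,5) → rotate → (5.80832,4.03279) → ×s → (6.75877,4.69270) → (6.76,4.69)
v6: (1,5) → rotate → (1.87188,4.74300) → ×s → (2.17818,5.51913) → (2.18,5.52)

Cross-section at z=3.75: (-4.16,-3.39) (-2.44,-3.70) (3.39,-4.16) (5.21,-3.90) (6.76,4.69) (2.18,5.52)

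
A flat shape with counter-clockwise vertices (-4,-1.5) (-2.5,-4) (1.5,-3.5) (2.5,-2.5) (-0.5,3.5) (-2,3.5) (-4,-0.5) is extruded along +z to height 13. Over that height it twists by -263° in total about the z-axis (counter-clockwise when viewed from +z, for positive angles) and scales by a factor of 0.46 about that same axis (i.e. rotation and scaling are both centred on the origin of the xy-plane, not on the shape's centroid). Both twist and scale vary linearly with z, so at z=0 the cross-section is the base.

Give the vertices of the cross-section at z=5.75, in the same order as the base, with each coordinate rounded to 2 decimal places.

Cross-section at z=5.75: (0.33,3.24) (-1.88,3.06) (-2.89,0.16) (-2.55,-0.86) (2.56,-0.84) (3.06,0.18) (1.01,2.90)

t = z/height = 5.75/13 = 0.442308
s = 1 + (scale-1)·z/height = 1 + (0.46-1)·5.75/13 = 0.761154
θ = twist·z/height = -263°·5.75/13 = -116.3269° = -2.030288 rad
cos θ = -0.443492, sin θ = -0.896278 (intermediates below are computed at full precision and shown rounded to 5 d.p.)
v1: (-4,-1.5) → rotate → (0.42955,4.25035) → ×s → (0.32696,3.23517) → (0.33,3.24)
v2: (-2.5,-4) → rotate → (-2.47638,4.01466) → ×s → (-1.88491,3.05578) → (-1.88,3.06)
v3: (1.5,-3.5) → rotate → (-3.80221,0.20781) → ×s → (-2.89407,0.15817) → (-2.89,0.16)
v4: (2.5,-2.5) → rotate → (-3.34943,-1.13196) → ×s → (-2.54943,-0.86160) → (-2.55,-0.86)
v5: (-0.5,3.5) → rotate → (3.35872,-1.10408) → ×s → (2.55650,-0.84038) → (2.56,-0.84)
v6: (-2,3.5) → rotate → (4.02396,0.24033) → ×s → (3.06285,0.18293) → (3.06,0.18)
v7: (-4,-0.5) → rotate → (1.32583,3.80686) → ×s → (1.00916,2.89761) → (1.01,2.90)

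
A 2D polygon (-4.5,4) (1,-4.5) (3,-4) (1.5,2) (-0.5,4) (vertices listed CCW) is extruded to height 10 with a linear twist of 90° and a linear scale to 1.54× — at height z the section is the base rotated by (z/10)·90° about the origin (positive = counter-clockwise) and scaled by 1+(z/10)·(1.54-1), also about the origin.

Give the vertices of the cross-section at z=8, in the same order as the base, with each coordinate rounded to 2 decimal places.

Cross-section at z=8: (-7.44,-4.36) (6.57,-0.63) (6.78,2.32) (-2.06,2.93) (-5.67,1.09)

t = z/height = 8/10 = 0.8
s = 1 + (scale-1)·z/height = 1 + (1.54-1)·8/10 = 1.432000
θ = twist·z/height = 90°·8/10 = 72.0000° = 1.256637 rad
cos θ = 0.309017, sin θ = 0.951057 (intermediates below are computed at full precision and shown rounded to 5 d.p.)
v1: (-4.5,4) → rotate → (-5.19480,-3.04369) → ×s → (-7.43896,-4.35856) → (-7.44,-4.36)
v2: (1,-4.5) → rotate → (4.58877,-0.43952) → ×s → (6.57112,-0.62939) → (6.57,-0.63)
v3: (3,-4) → rotate → (4.73128,1.61710) → ×s → (6.77519,2.31569) → (6.78,2.32)
v4: (1.5,2) → rotate → (-1.43859,2.04462) → ×s → (-2.06006,2.92789) → (-2.06,2.93)
v5: (-0.5,4) → rotate → (-3.95873,0.76054) → ×s → (-5.66891,1.08909) → (-5.67,1.09)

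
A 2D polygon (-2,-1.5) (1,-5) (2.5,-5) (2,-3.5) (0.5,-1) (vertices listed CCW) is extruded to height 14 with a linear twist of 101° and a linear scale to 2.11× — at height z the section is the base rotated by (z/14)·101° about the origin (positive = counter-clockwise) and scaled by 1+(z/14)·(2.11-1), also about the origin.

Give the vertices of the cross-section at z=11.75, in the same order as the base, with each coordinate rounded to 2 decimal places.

t = z/height = 11.75/14 = 0.839286
s = 1 + (scale-1)·z/height = 1 + (2.11-1)·11.75/14 = 1.931607
θ = twist·z/height = 101°·11.75/14 = 84.7679° = 1.479478 rad
cos θ = 0.091191, sin θ = 0.995833 (intermediates below are computed at full precision and shown rounded to 5 d.p.)
v1: (-2,-1.5) → rotate → (1.31137,-2.12845) → ×s → (2.53305,-4.11134) → (2.53,-4.11)
v2: (1,-5) → rotate → (5.07036,0.53988) → ×s → (9.79394,1.04283) → (9.79,1.04)
v3: (2.5,-5) → rotate → (5.20715,2.03363) → ×s → (10.05816,3.92817) → (10.06,3.93)
v4: (2,-3.5) → rotate → (3.66780,1.67250) → ×s → (7.08475,3.23061) → (7.08,3.23)
v5: (0.5,-1) → rotate → (1.04143,0.40673) → ×s → (2.01163,0.78563) → (2.01,0.79)

Cross-section at z=11.75: (2.53,-4.11) (9.79,1.04) (10.06,3.93) (7.08,3.23) (2.01,0.79)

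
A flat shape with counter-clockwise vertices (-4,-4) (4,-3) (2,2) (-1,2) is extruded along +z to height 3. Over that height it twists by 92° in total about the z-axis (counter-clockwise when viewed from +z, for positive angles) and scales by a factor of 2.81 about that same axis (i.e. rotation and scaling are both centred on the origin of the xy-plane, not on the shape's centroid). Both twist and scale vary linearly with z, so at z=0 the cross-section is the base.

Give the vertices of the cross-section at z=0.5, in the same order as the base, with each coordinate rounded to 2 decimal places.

Cross-section at z=0.5: (-3.64,-6.40) (6.05,-2.39) (1.82,3.20) (-1.94,2.17)

t = z/height = 0.5/3 = 0.166667
s = 1 + (scale-1)·z/height = 1 + (2.81-1)·0.5/3 = 1.301667
θ = twist·z/height = 92°·0.5/3 = 15.3333° = 0.267617 rad
cos θ = 0.964404, sin θ = 0.264434 (intermediates below are computed at full precision and shown rounded to 5 d.p.)
v1: (-4,-4) → rotate → (-2.79988,-4.91535) → ×s → (-3.64451,-6.39815) → (-3.64,-6.40)
v2: (4,-3) → rotate → (4.65092,-1.83547) → ×s → (6.05394,-2.38918) → (6.05,-2.39)
v3: (2,2) → rotate → (1.39994,2.45768) → ×s → (1.82225,3.19907) → (1.82,3.20)
v4: (-1,2) → rotate → (-1.49327,1.66437) → ×s → (-1.94374,2.16646) → (-1.94,2.17)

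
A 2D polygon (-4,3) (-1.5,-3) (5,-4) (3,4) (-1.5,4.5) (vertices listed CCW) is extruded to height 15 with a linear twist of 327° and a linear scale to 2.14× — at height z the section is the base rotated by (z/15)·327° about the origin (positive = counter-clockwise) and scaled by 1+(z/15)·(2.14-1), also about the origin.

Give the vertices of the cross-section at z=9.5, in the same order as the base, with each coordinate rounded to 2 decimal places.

Cross-section at z=9.5: (8.49,-1.46) (-0.05,5.78) (-10.80,2.21) (-1.46,-8.49) (5.83,-5.72)

t = z/height = 9.5/15 = 0.633333
s = 1 + (scale-1)·z/height = 1 + (2.14-1)·9.5/15 = 1.722000
θ = twist·z/height = 327°·9.5/15 = 207.1000° = 3.614577 rad
cos θ = -0.890213, sin θ = -0.455545 (intermediates below are computed at full precision and shown rounded to 5 d.p.)
v1: (-4,3) → rotate → (4.92749,-0.84846) → ×s → (8.48513,-1.46105) → (8.49,-1.46)
v2: (-1.5,-3) → rotate → (-0.03132,3.35396) → ×s → (-0.05393,5.77551) → (-0.05,5.78)
v3: (5,-4) → rotate → (-6.27324,1.28313) → ×s → (-10.80253,2.20954) → (-10.80,2.21)
v4: (3,4) → rotate → (-0.84846,-4.92749) → ×s → (-1.46105,-8.48513) → (-1.46,-8.49)
v5: (-1.5,4.5) → rotate → (3.38527,-3.32264) → ×s → (5.82944,-5.72159) → (5.83,-5.72)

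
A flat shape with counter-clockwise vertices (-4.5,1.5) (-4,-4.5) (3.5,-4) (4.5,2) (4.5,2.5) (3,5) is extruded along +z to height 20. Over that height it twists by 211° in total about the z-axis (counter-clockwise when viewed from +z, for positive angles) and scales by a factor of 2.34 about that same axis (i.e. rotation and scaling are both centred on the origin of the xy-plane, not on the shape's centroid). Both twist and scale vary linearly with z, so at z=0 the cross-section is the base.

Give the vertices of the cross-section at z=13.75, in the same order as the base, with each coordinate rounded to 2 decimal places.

Cross-section at z=13.75: (5.44,-7.31) (11.25,2.69) (-1.11,10.15) (-9.29,1.80) (-9.84,1.01) (-10.23,-4.57)

t = z/height = 13.75/20 = 0.6875
s = 1 + (scale-1)·z/height = 1 + (2.34-1)·13.75/20 = 1.921250
θ = twist·z/height = 211°·13.75/20 = 145.0625° = 2.531818 rad
cos θ = -0.819777, sin θ = 0.572683 (intermediates below are computed at full precision and shown rounded to 5 d.p.)
v1: (-4.5,1.5) → rotate → (2.82997,-3.80674) → ×s → (5.43709,-7.31369) → (5.44,-7.31)
v2: (-4,-4.5) → rotate → (5.85618,1.39827) → ×s → (11.25119,2.68642) → (11.25,2.69)
v3: (3.5,-4) → rotate → (-0.57849,5.28350) → ×s → (-1.11142,10.15092) → (-1.11,10.15)
v4: (4.5,2) → rotate → (-4.83436,0.93752) → ×s → (-9.28802,1.80120) → (-9.29,1.80)
v5: (4.5,2.5) → rotate → (-5.12070,0.52763) → ×s → (-9.83815,1.01371) → (-9.84,1.01)
v6: (3,5) → rotate → (-5.32274,-2.38084) → ×s → (-10.22632,-4.57419) → (-10.23,-4.57)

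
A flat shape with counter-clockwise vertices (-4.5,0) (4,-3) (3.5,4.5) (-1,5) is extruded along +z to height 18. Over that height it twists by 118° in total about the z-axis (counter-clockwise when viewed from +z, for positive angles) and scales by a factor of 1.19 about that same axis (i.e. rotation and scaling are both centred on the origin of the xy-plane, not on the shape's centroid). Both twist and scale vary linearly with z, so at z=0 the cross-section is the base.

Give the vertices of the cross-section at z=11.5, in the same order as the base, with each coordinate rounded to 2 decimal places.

t = z/height = 11.5/18 = 0.638889
s = 1 + (scale-1)·z/height = 1 + (1.19-1)·11.5/18 = 1.121389
θ = twist·z/height = 118°·11.5/18 = 75.3889° = 1.315784 rad
cos θ = 0.252257, sin θ = 0.967660 (intermediates below are computed at full precision and shown rounded to 5 d.p.)
v1: (-4.5,0) → rotate → (-1.13516,-4.35447) → ×s → (-1.27295,-4.88306) → (-1.27,-4.88)
v2: (4,-3) → rotate → (3.91201,3.11387) → ×s → (4.38688,3.49186) → (4.39,3.49)
v3: (3.5,4.5) → rotate → (-3.47157,4.52197) → ×s → (-3.89298,5.07088) → (-3.89,5.07)
v4: (-1,5) → rotate → (-5.09056,0.29362) → ×s → (-5.70850,0.32927) → (-5.71,0.33)

Cross-section at z=11.5: (-1.27,-4.88) (4.39,3.49) (-3.89,5.07) (-5.71,0.33)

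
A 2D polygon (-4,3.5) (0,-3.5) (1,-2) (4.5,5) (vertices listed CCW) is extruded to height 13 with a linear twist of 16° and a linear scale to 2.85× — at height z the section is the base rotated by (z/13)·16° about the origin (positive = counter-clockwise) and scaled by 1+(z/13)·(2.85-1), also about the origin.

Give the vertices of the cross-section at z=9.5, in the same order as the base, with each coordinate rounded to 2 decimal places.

t = z/height = 9.5/13 = 0.730769
s = 1 + (scale-1)·z/height = 1 + (2.85-1)·9.5/13 = 2.351923
θ = twist·z/height = 16°·9.5/13 = 11.6923° = 0.204069 rad
cos θ = 0.979250, sin θ = 0.202656 (intermediates below are computed at full precision and shown rounded to 5 d.p.)
v1: (-4,3.5) → rotate → (-4.62630,2.61675) → ×s → (-10.88069,6.15440) → (-10.88,6.15)
v2: (0,-3.5) → rotate → (0.70930,-3.42738) → ×s → (1.66821,-8.06092) → (1.67,-8.06)
v3: (1,-2) → rotate → (1.38456,-1.75584) → ×s → (3.25638,-4.12961) → (3.26,-4.13)
v4: (4.5,5) → rotate → (3.39335,5.80820) → ×s → (7.98089,13.66044) → (7.98,13.66)

Cross-section at z=9.5: (-10.88,6.15) (1.67,-8.06) (3.26,-4.13) (7.98,13.66)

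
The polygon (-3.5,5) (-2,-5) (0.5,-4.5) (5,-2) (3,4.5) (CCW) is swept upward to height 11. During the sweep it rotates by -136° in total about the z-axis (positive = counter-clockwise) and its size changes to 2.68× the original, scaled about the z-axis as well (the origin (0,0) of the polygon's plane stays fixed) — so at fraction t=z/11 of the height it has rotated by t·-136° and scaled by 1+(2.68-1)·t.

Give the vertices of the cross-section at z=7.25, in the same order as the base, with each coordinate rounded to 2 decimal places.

t = z/height = 7.25/11 = 0.659091
s = 1 + (scale-1)·z/height = 1 + (2.68-1)·7.25/11 = 2.107273
θ = twist·z/height = -136°·7.25/11 = -89.6364° = -1.564450 rad
cos θ = 0.006347, sin θ = -0.999980 (intermediates below are computed at full precision and shown rounded to 5 d.p.)
v1: (-3.5,5) → rotate → (4.97769,3.53166) → ×s → (10.48934,7.44218) → (10.49,7.44)
v2: (-2,-5) → rotate → (-5.01259,1.96823) → ×s → (-10.56290,4.14759) → (-10.56,4.15)
v3: (0.5,-4.5) → rotate → (-4.49674,-0.52855) → ×s → (-9.47585,-1.11380) → (-9.48,-1.11)
v4: (5,-2) → rotate → (-1.96823,-5.01259) → ×s → (-4.14759,-10.56290) → (-4.15,-10.56)
v5: (3,4.5) → rotate → (4.51895,-2.97138) → ×s → (9.52266,-6.26151) → (9.52,-6.26)

Cross-section at z=7.25: (10.49,7.44) (-10.56,4.15) (-9.48,-1.11) (-4.15,-10.56) (9.52,-6.26)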